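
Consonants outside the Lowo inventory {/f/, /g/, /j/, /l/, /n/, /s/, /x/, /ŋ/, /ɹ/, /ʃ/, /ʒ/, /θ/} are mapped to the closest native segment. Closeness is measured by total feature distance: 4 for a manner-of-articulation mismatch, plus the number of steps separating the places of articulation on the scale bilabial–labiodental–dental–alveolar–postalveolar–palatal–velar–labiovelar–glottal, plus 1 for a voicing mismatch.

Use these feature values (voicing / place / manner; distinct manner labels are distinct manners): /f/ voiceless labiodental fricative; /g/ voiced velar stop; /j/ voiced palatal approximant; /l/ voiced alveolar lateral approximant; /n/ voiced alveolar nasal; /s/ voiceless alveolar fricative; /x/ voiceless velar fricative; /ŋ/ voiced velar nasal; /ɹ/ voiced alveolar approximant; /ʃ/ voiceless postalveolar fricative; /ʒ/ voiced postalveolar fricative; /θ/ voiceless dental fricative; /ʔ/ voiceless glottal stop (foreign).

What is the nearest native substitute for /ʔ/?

g

/g/ is closest: same manner (stop), place distance 2 (glottal→velar), voicing differs (+1); total 3. Next closest is /x/ at distance 6.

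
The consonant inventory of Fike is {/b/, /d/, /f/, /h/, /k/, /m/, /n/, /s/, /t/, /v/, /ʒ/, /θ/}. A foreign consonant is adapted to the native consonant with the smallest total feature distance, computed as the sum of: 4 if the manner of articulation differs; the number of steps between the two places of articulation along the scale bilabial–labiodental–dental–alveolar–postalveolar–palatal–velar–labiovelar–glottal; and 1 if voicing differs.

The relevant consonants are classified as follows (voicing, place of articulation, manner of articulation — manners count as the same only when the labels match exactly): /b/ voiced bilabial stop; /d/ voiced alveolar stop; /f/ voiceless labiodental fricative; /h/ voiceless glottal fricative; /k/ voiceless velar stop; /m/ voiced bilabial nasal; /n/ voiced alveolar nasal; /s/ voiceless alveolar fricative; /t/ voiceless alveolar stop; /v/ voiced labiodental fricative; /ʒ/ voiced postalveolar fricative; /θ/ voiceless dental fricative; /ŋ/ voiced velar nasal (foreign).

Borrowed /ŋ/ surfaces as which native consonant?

n

/n/ is closest: same manner (nasal), place distance 3 (velar→alveolar), same voicing; total 3. Next closest is /k/ at distance 5.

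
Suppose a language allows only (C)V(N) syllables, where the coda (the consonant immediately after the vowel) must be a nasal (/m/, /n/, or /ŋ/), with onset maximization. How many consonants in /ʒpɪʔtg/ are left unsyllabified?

Under (C)V(N), the unsyllabifiable consonants are /ʒ/, /ʔ/, /t/, /g/ (only a nasal (/m/, /n/, or /ŋ/) is licensed in coda position; onsets are limited to one consonant).

4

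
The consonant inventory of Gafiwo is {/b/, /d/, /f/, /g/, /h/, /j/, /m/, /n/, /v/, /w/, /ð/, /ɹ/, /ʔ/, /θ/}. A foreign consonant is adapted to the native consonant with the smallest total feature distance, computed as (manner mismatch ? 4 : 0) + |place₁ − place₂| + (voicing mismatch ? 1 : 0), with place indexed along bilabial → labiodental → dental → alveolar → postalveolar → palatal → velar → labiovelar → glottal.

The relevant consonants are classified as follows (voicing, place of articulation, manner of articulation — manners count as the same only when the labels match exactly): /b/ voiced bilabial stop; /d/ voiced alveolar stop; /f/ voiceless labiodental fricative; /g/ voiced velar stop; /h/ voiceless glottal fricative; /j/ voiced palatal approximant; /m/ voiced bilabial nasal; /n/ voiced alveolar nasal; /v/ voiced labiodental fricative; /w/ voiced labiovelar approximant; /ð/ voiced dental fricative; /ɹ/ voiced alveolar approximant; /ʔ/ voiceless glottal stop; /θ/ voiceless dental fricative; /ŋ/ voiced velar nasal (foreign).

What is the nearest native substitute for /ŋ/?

n

/n/ is closest: same manner (nasal), place distance 3 (velar→alveolar), same voicing; total 3. Next closest is /g/ at distance 4.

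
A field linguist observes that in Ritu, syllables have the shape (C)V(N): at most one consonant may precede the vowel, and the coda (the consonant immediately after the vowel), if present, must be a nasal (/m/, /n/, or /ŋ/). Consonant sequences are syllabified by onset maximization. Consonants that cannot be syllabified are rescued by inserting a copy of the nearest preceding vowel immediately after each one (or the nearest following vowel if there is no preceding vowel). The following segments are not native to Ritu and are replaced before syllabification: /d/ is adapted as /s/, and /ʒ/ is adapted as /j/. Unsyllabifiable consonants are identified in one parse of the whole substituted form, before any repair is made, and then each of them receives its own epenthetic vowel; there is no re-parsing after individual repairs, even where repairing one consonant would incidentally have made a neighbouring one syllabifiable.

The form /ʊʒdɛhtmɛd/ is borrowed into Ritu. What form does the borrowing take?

Substitution: /ʒ/ → /j/, /d/ → /s/, giving /ʊjsɛhtmɛs/.
Syllabifying with onset maximization leaves /j/, /h/, /t/, /s/ stranded (only a nasal (/m/, /n/, or /ŋ/) is licensed in coda position; onsets are limited to one consonant).
Epenthesis after each stranded consonant: /j/ → /jʊ/, /h/ → /hɛ/, /t/ → /tɛ/, /s/ → /sɛ/.

ʊjʊsɛhɛtɛmɛsɛ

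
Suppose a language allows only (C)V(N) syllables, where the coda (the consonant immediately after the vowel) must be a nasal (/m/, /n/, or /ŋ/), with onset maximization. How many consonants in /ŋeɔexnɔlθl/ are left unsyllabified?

4

The consonants /x/, /l/, /θ/, /l/ cannot be parsed into a legal (C)V(N) syllable (only a nasal (/m/, /n/, or /ŋ/) is licensed in coda position; onsets are limited to one consonant).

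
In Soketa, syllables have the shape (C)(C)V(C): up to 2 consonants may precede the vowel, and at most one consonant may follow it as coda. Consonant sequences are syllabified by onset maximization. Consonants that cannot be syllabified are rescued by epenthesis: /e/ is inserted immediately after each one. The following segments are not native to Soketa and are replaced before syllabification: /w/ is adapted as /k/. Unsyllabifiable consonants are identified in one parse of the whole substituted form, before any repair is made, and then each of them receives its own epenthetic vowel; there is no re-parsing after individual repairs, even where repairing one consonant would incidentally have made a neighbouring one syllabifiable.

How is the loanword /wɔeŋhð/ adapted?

kɔeŋheðe

Substitution: /w/ → /k/, giving /kɔeŋhð/.
Syllabifying with onset maximization leaves /h/, /ð/ stranded (at most one coda consonant is licensed; onsets may contain at most 2 consonants).
Each unlicensed consonant becomes the onset of a new syllable: /h/ → /he/, /ð/ → /ðe/.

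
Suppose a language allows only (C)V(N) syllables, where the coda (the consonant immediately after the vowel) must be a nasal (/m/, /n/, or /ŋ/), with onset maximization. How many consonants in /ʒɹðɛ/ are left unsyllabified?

Under (C)V(N), the unsyllabifiable consonants are /ʒ/, /ɹ/ (only a nasal (/m/, /n/, or /ŋ/) is licensed in coda position; onsets are limited to one consonant).

2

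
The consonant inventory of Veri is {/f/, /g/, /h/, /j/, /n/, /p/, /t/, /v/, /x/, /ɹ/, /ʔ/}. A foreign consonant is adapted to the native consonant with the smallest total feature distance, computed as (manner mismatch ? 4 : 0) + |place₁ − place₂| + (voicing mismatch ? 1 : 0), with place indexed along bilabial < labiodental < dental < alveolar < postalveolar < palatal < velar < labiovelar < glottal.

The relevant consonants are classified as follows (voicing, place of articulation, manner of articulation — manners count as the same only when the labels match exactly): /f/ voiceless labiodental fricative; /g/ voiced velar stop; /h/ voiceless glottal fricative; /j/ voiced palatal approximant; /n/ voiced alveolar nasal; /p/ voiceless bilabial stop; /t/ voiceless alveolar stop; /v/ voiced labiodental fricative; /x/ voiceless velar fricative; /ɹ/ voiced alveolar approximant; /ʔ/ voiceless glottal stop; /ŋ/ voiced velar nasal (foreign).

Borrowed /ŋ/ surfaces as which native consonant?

n

/n/ is closest: same manner (nasal), place distance 3 (velar→alveolar), same voicing; total 3. Next closest is /g/ at distance 4.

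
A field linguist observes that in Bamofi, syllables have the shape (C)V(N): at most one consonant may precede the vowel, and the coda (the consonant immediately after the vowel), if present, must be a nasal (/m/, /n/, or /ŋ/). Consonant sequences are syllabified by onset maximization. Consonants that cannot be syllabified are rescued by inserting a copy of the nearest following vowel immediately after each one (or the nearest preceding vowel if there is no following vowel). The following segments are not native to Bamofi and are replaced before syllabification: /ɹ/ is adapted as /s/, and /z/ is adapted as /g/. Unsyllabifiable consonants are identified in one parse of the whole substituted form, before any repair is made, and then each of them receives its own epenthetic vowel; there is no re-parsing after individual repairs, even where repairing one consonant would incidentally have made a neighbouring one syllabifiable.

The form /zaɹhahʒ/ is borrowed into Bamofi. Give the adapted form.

Substitution: /z/ → /g/, /ɹ/ → /s/, giving /gashahʒ/.
Syllabifying with onset maximization leaves /s/, /h/, /ʒ/ stranded (only a nasal (/m/, /n/, or /ŋ/) is licensed in coda position; onsets are limited to one consonant).
Inserting the epenthetic vowel yields /s/ → /sa/, /h/ → /ha/, /ʒ/ → /ʒa/.

gasahahaʒa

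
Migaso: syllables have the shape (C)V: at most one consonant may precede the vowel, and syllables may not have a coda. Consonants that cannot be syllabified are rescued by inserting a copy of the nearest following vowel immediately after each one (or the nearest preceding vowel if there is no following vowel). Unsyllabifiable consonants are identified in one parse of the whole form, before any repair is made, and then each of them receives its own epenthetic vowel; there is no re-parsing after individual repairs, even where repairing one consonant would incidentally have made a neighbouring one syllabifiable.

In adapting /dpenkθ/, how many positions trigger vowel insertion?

4

The unsyllabifiable consonants are /d/, /n/, /k/, /θ/; each receives one epenthetic vowel.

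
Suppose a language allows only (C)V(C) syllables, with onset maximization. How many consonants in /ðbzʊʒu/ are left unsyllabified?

2

Under (C)V(C), the unsyllabifiable consonants are /ð/, /b/ (at most one coda consonant is licensed; onsets are limited to one consonant).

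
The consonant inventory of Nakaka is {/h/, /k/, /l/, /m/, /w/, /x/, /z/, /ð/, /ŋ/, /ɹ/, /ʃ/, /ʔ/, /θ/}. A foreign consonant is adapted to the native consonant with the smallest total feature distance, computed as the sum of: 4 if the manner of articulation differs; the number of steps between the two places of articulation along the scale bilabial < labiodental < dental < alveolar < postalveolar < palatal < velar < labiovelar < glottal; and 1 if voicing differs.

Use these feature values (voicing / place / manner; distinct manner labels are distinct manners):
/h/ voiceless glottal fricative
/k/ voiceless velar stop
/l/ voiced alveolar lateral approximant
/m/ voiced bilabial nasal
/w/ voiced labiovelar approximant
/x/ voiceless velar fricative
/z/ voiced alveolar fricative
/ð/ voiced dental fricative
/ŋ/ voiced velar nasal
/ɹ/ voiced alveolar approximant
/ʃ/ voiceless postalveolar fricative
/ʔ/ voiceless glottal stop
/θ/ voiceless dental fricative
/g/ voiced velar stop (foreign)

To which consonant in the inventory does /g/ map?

k

/k/ is closest: same manner (stop), place distance 0 (velar→velar), voicing differs (+1); total 1. Next closest is /ʔ/ at distance 3.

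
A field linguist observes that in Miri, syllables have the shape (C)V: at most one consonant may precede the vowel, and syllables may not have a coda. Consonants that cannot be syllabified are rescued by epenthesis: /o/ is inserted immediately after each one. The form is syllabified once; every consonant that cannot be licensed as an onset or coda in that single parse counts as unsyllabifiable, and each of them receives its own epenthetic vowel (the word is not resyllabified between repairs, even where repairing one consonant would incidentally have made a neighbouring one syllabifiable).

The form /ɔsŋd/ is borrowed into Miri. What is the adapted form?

ɔsoŋodo

The consonants /s/, /ŋ/, /d/ cannot be parsed into a legal (C)V syllable (no codas are permitted; onsets are limited to one consonant).
Epenthesis after each stranded consonant: /s/ → /so/, /ŋ/ → /ŋo/, /d/ → /do/.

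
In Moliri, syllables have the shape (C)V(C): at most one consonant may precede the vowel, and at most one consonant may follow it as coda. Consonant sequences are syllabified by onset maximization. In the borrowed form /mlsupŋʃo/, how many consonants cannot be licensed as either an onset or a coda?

3

Under (C)V(C), the unsyllabifiable consonants are /m/, /l/, /ŋ/ (at most one coda consonant is licensed; onsets are limited to one consonant).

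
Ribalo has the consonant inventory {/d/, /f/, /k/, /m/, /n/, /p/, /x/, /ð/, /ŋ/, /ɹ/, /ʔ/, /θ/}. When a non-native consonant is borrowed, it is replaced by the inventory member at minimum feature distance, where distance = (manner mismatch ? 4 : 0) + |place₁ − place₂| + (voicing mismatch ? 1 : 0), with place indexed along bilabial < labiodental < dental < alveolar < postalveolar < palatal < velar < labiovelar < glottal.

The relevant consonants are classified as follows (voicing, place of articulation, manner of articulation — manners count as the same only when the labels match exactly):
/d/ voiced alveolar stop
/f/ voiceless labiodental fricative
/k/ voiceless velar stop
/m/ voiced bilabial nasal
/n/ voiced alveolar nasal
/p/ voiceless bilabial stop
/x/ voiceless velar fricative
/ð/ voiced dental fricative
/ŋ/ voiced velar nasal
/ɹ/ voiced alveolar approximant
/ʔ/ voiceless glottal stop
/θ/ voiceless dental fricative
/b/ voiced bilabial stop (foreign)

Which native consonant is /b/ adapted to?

p

/p/ is closest: same manner (stop), place distance 0 (bilabial→bilabial), voicing differs (+1); total 1. Next closest is /d/ at distance 3.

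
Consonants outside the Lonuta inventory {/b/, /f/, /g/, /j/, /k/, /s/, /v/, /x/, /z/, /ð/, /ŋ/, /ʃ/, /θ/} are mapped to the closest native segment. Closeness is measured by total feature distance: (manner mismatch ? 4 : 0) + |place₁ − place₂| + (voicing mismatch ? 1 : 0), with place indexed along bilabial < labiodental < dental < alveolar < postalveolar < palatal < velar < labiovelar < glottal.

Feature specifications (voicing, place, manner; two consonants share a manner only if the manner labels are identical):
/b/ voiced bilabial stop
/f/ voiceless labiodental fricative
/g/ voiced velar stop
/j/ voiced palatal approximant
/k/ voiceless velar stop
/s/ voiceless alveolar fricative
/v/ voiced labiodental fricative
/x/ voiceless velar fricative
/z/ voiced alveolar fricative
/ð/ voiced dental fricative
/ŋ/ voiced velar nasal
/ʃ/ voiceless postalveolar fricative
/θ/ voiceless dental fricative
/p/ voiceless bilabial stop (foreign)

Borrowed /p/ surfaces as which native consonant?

/b/ is closest: same manner (stop), place distance 0 (bilabial→bilabial), voicing differs (+1); total 1. Next closest is /f/ at distance 5.

b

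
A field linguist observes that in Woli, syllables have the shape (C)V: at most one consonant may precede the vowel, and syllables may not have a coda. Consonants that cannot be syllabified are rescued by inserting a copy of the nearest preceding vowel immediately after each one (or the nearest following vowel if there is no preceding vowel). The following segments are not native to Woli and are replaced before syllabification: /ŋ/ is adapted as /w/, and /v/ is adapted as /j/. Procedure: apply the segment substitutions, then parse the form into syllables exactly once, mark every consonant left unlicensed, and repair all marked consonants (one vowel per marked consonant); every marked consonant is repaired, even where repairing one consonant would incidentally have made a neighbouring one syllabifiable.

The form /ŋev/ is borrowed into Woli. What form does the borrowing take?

Substitution: /ŋ/ → /w/, /v/ → /j/, giving /wej/.
Under (C)V, the unsyllabifiable consonants are /j/ (no codas are permitted; onsets are limited to one consonant).
Each unlicensed consonant becomes the onset of a new syllable: /j/ → /je/.

weje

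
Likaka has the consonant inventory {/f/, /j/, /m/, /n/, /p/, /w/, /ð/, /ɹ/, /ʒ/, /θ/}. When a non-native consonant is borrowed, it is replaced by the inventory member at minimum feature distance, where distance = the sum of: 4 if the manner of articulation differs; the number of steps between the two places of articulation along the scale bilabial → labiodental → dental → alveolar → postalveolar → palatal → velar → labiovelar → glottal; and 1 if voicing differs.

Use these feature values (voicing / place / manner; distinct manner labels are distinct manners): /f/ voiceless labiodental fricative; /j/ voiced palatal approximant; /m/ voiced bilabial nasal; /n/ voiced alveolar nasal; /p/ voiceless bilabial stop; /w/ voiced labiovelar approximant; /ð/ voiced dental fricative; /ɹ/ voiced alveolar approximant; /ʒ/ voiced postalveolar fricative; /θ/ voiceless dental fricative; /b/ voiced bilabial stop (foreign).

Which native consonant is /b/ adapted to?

/p/ is closest: same manner (stop), place distance 0 (bilabial→bilabial), voicing differs (+1); total 1. Next closest is /m/ at distance 4.

p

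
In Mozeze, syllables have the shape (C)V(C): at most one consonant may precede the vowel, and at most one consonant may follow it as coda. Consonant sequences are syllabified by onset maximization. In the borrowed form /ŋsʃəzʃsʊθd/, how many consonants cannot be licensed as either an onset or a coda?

4

Under (C)V(C), the unsyllabifiable consonants are /ŋ/, /s/, /ʃ/, /d/ (at most one coda consonant is licensed; onsets are limited to one consonant).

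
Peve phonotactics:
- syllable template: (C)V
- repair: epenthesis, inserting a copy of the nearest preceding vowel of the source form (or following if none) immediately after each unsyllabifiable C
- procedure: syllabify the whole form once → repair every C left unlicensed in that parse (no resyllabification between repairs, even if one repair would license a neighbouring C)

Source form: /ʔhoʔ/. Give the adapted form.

ʔohoʔo

The consonants /ʔ/, /ʔ/ cannot be parsed into a legal (C)V syllable (no codas are permitted; onsets are limited to one consonant).
Epenthesis after each stranded consonant: /ʔ/ → /ʔo/, /ʔ/ → /ʔo/.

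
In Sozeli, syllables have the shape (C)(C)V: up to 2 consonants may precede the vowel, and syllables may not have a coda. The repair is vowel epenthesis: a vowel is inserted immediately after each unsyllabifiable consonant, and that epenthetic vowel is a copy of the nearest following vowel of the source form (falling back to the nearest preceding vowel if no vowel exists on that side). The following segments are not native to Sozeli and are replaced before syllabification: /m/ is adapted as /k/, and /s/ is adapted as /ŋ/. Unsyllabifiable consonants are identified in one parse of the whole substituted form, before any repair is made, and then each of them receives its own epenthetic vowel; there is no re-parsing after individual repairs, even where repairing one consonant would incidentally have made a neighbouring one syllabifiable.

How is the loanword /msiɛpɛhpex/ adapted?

kŋiɛpɛhpexe

Substitution: /m/ → /k/, /s/ → /ŋ/, giving /kŋiɛpɛhpex/.
The consonants /x/ cannot be parsed into a legal (C)(C)V syllable (no codas are permitted; onsets may contain at most 2 consonants).
Inserting the epenthetic vowel yields /x/ → /xe/.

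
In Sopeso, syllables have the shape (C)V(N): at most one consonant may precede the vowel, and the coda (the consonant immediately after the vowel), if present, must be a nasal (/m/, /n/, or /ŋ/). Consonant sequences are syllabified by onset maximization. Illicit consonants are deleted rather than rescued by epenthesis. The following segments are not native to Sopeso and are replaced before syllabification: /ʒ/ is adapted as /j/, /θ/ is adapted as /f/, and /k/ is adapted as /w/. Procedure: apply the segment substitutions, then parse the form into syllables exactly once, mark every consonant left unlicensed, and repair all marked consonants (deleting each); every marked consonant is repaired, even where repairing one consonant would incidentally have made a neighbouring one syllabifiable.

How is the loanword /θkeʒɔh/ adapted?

wejɔ

Substitution: /θ/ → /f/, /k/ → /w/, /ʒ/ → /j/, giving /fwejɔh/.
The consonants /f/, /h/ cannot be parsed into a legal (C)V(N) syllable (only a nasal (/m/, /n/, or /ŋ/) is licensed in coda position; onsets are limited to one consonant).
Each unlicensed consonant is deleted: /f/, /h/.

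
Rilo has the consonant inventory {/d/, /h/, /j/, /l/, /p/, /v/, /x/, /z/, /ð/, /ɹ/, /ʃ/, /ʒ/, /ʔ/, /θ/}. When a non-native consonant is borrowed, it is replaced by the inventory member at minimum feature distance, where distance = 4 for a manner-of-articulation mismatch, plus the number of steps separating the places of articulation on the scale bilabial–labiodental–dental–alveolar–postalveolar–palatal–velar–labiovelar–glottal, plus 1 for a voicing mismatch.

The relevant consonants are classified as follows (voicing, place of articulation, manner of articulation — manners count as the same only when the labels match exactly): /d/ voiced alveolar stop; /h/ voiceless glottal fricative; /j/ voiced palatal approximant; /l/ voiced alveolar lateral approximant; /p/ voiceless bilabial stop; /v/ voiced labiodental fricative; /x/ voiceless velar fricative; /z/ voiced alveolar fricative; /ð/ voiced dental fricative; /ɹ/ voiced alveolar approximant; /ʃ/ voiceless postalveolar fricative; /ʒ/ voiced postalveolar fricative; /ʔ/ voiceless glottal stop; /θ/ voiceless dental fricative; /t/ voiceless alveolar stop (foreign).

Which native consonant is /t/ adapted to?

/d/ is closest: same manner (stop), place distance 0 (alveolar→alveolar), voicing differs (+1); total 1. Next closest is /p/ at distance 3.

d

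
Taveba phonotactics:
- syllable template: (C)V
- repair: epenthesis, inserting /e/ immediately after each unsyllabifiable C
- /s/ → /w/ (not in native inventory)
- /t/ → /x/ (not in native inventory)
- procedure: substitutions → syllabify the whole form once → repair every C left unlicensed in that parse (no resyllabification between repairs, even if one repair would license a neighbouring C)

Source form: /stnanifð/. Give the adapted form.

Substitution: /s/ → /w/, /t/ → /x/, giving /wxnanifð/.
The consonants /w/, /x/, /f/, /ð/ cannot be parsed into a legal (C)V syllable (no codas are permitted; onsets are limited to one consonant).
Each unlicensed consonant becomes the onset of a new syllable: /w/ → /we/, /x/ → /xe/, /f/ → /fe/, /ð/ → /ðe/.

wexenanifeðe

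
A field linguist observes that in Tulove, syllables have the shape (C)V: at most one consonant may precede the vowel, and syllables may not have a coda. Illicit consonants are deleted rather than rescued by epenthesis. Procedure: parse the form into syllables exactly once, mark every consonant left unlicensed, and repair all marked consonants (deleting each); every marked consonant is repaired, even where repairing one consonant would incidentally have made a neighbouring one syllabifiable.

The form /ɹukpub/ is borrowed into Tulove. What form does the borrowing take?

Syllabifying with onset maximization leaves /k/, /b/ stranded (no codas are permitted; onsets are limited to one consonant).
Deletion applies to /k/, /b/.

ɹupu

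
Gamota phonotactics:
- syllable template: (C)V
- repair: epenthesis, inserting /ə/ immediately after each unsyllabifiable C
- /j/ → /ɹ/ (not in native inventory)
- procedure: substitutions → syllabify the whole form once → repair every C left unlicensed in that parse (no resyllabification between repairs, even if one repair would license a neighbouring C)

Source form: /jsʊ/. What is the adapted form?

Substitution: /j/ → /ɹ/, giving /ɹsʊ/.
Under (C)V, the unsyllabifiable consonants are /ɹ/ (no codas are permitted; onsets are limited to one consonant).
Inserting the epenthetic vowel yields /ɹ/ → /ɹə/.

ɹəsʊ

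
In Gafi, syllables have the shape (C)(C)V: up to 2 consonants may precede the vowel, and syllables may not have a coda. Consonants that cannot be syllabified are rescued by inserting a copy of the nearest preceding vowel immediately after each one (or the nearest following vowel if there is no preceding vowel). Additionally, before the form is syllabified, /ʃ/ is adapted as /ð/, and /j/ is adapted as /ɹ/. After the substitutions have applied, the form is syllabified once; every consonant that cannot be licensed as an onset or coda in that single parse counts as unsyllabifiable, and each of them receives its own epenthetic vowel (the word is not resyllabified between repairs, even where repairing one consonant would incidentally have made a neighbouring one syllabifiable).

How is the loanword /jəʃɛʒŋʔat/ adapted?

ɹəðɛʒɛŋʔata

Substitution: /j/ → /ɹ/, /ʃ/ → /ð/, giving /ɹəðɛʒŋʔat/.
The consonants /ʒ/, /t/ cannot be parsed into a legal (C)(C)V syllable (no codas are permitted; onsets may contain at most 2 consonants).
Each unlicensed consonant becomes the onset of a new syllable: /ʒ/ → /ʒɛ/, /t/ → /ta/.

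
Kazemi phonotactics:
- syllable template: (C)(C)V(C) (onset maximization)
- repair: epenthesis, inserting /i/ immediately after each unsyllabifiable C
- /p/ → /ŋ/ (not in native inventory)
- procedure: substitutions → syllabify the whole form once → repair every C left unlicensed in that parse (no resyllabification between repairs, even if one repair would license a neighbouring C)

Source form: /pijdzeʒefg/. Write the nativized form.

ŋijdzeʒefgi

Substitution: /p/ → /ŋ/, giving /ŋijdzeʒefg/.
The consonants /g/ cannot be parsed into a legal (C)(C)V(C) syllable (at most one coda consonant is licensed; onsets may contain at most 2 consonants).
Inserting the epenthetic vowel yields /g/ → /gi/.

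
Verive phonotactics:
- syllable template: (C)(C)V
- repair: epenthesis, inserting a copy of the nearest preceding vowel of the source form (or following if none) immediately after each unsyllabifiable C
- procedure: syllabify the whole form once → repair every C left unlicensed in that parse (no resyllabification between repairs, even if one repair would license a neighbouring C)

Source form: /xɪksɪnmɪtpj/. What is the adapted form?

Under (C)(C)V, the unsyllabifiable consonants are /t/, /p/, /j/ (no codas are permitted; onsets may contain at most 2 consonants).
Each unlicensed consonant becomes the onset of a new syllable: /t/ → /tɪ/, /p/ → /pɪ/, /j/ → /jɪ/.

xɪksɪnmɪtɪpɪjɪ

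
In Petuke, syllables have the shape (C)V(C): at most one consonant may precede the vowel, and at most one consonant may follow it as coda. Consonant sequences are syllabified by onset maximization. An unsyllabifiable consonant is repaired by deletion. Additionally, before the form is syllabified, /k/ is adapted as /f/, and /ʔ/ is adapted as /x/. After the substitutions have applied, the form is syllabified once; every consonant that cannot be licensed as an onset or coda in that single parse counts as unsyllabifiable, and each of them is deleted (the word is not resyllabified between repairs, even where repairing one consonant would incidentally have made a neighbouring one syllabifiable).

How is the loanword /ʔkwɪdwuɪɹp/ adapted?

Substitution: /ʔ/ → /x/, /k/ → /f/, giving /xfwɪdwuɪɹp/.
Syllabifying with onset maximization leaves /x/, /f/, /p/ stranded (at most one coda consonant is licensed; onsets are limited to one consonant).
Deleting the stranded consonants removes /x/, /f/, /p/.

wɪdwuɪɹ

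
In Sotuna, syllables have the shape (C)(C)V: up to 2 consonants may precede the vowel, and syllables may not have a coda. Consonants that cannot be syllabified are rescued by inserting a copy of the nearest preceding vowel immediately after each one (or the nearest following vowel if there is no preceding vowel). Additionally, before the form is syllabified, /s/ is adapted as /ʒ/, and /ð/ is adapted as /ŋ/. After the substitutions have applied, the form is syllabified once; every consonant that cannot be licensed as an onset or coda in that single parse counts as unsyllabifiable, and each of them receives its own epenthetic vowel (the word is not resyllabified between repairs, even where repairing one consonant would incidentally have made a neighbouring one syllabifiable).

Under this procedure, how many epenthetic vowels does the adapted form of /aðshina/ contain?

1

After substitution the input is /aŋʒhina/.
The unsyllabifiable consonants are /ŋ/; each receives one epenthetic vowel.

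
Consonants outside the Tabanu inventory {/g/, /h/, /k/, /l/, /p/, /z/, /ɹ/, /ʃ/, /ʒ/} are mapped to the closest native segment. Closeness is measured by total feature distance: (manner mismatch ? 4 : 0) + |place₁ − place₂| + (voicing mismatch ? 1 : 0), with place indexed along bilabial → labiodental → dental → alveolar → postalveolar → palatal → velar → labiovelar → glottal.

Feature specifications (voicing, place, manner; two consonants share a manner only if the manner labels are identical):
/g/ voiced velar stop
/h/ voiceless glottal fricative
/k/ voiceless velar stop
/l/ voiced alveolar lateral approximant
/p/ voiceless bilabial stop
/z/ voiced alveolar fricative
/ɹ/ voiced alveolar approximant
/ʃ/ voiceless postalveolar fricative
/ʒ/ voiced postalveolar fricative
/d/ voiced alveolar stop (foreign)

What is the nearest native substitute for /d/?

/g/ is closest: same manner (stop), place distance 3 (alveolar→velar), same voicing; total 3. Next closest is /k/ at distance 4.

g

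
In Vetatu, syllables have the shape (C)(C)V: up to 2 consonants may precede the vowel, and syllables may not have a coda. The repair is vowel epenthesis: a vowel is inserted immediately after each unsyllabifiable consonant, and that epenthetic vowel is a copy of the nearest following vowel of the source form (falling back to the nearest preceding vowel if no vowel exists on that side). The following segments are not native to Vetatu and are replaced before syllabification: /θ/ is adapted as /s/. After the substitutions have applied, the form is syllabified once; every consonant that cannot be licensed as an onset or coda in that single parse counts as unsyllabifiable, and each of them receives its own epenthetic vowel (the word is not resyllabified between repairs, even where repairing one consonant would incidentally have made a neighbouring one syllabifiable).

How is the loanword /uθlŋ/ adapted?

usuluŋu

Substitution: /θ/ → /s/, giving /uslŋ/.
Under (C)(C)V, the unsyllabifiable consonants are /s/, /l/, /ŋ/ (no codas are permitted; onsets may contain at most 2 consonants).
Inserting the epenthetic vowel yields /s/ → /su/, /l/ → /lu/, /ŋ/ → /ŋu/.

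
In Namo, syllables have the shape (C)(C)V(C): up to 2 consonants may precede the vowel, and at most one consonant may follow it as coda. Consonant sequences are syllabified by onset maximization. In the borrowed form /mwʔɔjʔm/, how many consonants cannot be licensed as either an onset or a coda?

Under (C)(C)V(C), the unsyllabifiable consonants are /m/, /ʔ/, /m/ (at most one coda consonant is licensed; onsets may contain at most 2 consonants).

3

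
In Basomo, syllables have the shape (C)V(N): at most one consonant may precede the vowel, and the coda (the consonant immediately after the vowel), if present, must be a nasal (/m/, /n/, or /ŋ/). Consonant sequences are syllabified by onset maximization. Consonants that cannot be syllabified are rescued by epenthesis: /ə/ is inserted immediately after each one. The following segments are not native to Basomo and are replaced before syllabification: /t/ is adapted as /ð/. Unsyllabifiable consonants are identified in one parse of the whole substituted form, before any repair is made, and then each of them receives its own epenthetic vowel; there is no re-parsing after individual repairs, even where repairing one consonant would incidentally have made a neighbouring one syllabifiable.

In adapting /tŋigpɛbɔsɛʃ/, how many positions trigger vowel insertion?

3

After substitution the input is /ðŋigpɛbɔsɛʃ/.
The unsyllabifiable consonants are /ð/, /g/, /ʃ/; each receives one epenthetic vowel.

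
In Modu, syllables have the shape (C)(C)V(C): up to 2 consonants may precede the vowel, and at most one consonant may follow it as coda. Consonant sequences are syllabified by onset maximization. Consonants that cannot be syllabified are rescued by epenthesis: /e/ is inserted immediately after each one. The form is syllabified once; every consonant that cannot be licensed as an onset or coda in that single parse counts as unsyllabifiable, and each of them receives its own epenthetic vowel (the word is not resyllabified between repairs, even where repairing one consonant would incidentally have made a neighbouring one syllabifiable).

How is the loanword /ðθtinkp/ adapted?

ðeθtinkepe

The consonants /ð/, /k/, /p/ cannot be parsed into a legal (C)(C)V(C) syllable (at most one coda consonant is licensed; onsets may contain at most 2 consonants).
Inserting the epenthetic vowel yields /ð/ → /ðe/, /k/ → /ke/, /p/ → /pe/.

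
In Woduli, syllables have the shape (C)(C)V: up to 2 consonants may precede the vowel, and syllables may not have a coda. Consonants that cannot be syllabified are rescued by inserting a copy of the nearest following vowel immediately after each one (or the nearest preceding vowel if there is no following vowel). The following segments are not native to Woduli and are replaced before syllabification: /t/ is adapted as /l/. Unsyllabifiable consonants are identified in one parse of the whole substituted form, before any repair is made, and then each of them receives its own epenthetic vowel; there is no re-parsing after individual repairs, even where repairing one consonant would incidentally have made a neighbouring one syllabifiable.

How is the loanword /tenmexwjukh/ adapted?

Substitution: /t/ → /l/, giving /lenmexwjukh/.
Under (C)(C)V, the unsyllabifiable consonants are /x/, /k/, /h/ (no codas are permitted; onsets may contain at most 2 consonants).
Inserting the epenthetic vowel yields /x/ → /xu/, /k/ → /ku/, /h/ → /hu/.

lenmexuwjukuhu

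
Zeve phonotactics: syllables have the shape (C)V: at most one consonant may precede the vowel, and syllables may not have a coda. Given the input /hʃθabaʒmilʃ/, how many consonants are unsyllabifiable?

Under (C)V, the unsyllabifiable consonants are /h/, /ʃ/, /ʒ/, /l/, /ʃ/ (no codas are permitted; onsets are limited to one consonant).

5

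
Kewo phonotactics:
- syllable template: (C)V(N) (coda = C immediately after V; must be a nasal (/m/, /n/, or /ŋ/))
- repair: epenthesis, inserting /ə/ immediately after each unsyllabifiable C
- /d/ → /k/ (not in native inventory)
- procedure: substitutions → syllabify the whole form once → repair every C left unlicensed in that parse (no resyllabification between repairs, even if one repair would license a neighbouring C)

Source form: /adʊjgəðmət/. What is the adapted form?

Substitution: /d/ → /k/, giving /akʊjgəðmət/.
Under (C)V(N), the unsyllabifiable consonants are /j/, /ð/, /t/ (only a nasal (/m/, /n/, or /ŋ/) is licensed in coda position; onsets are limited to one consonant).
Epenthesis after each stranded consonant: /j/ → /jə/, /ð/ → /ðə/, /t/ → /tə/.

akʊjəgəðəmətə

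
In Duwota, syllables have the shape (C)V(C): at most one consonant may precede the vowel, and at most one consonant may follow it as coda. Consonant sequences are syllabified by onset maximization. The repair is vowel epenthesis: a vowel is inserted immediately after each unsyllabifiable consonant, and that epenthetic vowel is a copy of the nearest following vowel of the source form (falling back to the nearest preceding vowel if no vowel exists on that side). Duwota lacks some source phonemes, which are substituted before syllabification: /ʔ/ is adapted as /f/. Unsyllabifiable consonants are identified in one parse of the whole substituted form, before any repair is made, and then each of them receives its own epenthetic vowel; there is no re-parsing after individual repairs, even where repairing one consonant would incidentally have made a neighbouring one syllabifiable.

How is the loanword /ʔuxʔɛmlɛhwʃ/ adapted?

fuxfɛmlɛhwɛʃɛ

Substitution: /ʔ/ → /f/, giving /fuxfɛmlɛhwʃ/.
Syllabifying with onset maximization leaves /w/, /ʃ/ stranded (at most one coda consonant is licensed; onsets are limited to one consonant).
Epenthesis after each stranded consonant: /w/ → /wɛ/, /ʃ/ → /ʃɛ/.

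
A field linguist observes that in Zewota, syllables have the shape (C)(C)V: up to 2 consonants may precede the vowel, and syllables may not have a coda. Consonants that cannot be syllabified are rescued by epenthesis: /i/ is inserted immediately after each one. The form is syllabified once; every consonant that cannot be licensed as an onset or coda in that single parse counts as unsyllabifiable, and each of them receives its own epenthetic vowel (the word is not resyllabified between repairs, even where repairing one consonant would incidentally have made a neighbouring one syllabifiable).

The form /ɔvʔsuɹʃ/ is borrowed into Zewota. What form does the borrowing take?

ɔviʔsuɹiʃi

Under (C)(C)V, the unsyllabifiable consonants are /v/, /ɹ/, /ʃ/ (no codas are permitted; onsets may contain at most 2 consonants).
Each unlicensed consonant becomes the onset of a new syllable: /v/ → /vi/, /ɹ/ → /ɹi/, /ʃ/ → /ʃi/.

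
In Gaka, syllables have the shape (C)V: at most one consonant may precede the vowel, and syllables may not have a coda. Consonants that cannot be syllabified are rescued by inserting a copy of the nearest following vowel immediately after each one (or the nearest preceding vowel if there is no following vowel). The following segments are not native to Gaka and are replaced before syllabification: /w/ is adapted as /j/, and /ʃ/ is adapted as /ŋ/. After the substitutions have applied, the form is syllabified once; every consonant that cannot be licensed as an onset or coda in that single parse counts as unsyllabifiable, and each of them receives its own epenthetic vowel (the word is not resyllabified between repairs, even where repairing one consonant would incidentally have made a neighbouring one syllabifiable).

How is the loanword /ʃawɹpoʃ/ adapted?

ŋajoɹopoŋo

Substitution: /ʃ/ → /ŋ/, /w/ → /j/, giving /ŋajɹpoŋ/.
Syllabifying with onset maximization leaves /j/, /ɹ/, /ŋ/ stranded (no codas are permitted; onsets are limited to one consonant).
Inserting the epenthetic vowel yields /j/ → /jo/, /ɹ/ → /ɹo/, /ŋ/ → /ŋo/.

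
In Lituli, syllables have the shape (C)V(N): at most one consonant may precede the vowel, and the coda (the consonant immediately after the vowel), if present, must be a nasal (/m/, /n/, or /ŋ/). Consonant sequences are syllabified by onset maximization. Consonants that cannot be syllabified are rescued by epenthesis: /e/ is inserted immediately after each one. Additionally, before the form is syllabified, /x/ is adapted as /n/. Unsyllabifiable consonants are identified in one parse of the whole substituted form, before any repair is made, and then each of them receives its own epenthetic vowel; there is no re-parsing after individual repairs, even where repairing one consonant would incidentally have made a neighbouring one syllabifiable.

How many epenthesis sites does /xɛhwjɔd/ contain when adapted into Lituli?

3

After substitution the input is /nɛhwjɔd/.
The unsyllabifiable consonants are /h/, /w/, /d/; each receives one epenthetic vowel.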